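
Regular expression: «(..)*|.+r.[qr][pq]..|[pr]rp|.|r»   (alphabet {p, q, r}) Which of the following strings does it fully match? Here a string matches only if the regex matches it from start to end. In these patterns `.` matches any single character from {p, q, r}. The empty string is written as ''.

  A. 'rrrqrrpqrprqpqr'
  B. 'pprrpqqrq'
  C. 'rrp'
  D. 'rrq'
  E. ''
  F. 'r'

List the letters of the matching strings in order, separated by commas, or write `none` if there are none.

A → no match
B → match
C → match
D → no match
E → match
F → match

B, C, E, F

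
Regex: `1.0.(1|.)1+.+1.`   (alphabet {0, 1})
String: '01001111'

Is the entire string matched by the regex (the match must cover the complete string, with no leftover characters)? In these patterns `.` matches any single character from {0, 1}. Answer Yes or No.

No

Every match must start with '1', but '01001111' does not.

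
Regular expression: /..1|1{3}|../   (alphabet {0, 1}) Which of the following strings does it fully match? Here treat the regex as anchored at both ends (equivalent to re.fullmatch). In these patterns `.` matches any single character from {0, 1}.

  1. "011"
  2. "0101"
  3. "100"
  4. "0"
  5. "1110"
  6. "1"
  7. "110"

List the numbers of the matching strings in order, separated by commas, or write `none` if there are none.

1

1. "011" → match
2. "0101" → no match
3. "100" → no match
4. "0" → no match
5. "1110" → no match
6. "1" → no match
7. "110" → no match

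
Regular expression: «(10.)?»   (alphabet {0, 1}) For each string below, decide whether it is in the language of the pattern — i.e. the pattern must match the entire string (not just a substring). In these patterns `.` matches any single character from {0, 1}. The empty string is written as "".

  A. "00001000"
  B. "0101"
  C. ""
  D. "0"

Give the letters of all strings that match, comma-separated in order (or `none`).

A → no match
B → no match
C → match
D → no match

C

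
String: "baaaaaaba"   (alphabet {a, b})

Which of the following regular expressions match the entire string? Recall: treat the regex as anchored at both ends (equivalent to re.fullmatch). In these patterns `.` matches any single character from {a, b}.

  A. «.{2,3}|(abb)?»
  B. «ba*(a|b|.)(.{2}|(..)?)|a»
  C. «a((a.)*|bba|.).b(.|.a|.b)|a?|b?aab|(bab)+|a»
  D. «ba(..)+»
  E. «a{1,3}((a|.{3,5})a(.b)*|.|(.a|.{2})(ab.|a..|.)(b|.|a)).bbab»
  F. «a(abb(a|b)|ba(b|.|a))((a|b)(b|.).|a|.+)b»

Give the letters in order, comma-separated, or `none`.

A → no match
B → match
C → no match
D → no match
E → no match — must start with "a"
F → no match — must start with "a"

B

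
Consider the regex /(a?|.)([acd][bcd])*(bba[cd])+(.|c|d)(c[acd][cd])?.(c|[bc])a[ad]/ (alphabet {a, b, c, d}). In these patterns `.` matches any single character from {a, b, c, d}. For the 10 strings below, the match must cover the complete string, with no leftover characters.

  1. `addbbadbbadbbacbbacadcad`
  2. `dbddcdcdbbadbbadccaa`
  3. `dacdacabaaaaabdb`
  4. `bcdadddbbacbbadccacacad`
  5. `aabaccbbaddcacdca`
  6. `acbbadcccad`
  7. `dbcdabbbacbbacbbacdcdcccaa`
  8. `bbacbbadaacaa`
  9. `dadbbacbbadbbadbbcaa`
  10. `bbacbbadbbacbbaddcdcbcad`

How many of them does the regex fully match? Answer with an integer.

7

1 → match
2 → no match
3 → no match
4 → match
5 → no match
6 → match
7 → match
8 → match
9 → match
10 → match
Total matched: 7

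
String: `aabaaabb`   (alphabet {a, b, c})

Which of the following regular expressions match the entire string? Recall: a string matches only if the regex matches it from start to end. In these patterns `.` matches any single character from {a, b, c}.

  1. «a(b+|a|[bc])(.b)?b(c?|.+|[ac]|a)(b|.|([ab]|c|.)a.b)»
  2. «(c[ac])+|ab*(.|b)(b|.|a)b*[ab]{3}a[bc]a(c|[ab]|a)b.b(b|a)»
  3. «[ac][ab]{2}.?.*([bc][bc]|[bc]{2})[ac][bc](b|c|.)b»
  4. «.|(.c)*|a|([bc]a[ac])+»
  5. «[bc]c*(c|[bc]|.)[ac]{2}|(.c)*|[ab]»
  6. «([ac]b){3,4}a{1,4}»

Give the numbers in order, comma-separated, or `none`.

1

1 → match
2 → no match
3 → no match
4 → no match
5 → no match
6 → no match — must end with `a`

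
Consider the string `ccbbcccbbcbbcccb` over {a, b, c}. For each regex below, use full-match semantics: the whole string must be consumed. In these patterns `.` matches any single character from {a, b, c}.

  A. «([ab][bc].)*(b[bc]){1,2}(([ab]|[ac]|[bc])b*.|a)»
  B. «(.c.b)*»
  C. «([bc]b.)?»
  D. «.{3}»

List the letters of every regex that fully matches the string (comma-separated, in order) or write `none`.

A → no match
B → match
C → no match
D → no match

B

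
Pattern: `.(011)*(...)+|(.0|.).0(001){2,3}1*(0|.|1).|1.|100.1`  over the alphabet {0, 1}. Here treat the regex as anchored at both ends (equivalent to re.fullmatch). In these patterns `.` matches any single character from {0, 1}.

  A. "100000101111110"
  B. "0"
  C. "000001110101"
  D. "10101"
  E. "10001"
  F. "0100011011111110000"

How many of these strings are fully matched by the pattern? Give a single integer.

A → no match
B. "0" → no match
C. "000001110101" → no match
D. "10101" → no match
E. "10001" → match
F → match
Total matched: 2

2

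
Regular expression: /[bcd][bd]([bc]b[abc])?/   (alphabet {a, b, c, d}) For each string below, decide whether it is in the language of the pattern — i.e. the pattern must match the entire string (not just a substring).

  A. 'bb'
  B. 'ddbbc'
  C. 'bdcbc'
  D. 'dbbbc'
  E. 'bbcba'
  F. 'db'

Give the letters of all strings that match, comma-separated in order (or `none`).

A → match
B → match
C → match
D → match
E → match
F → match

A, B, C, D, E, F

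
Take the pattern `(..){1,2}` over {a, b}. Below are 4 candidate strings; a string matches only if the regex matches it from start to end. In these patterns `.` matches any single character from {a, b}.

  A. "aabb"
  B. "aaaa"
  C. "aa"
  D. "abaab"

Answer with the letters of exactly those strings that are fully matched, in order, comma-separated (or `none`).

A. "aabb" → match
B. "aaaa" → match
C. "aa" → match
D. "abaab" → no match

A, B, C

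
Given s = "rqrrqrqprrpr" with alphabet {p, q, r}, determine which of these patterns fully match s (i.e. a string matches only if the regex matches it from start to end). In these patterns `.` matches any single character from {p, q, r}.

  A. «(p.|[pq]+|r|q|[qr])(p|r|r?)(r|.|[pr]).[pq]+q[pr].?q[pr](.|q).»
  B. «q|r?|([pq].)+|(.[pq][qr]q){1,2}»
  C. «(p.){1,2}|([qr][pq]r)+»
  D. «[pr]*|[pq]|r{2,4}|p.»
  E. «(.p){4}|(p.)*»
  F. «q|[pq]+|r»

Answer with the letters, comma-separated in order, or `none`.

A → no match
B → no match
C → match
D → no match
E → no match
F → no match

C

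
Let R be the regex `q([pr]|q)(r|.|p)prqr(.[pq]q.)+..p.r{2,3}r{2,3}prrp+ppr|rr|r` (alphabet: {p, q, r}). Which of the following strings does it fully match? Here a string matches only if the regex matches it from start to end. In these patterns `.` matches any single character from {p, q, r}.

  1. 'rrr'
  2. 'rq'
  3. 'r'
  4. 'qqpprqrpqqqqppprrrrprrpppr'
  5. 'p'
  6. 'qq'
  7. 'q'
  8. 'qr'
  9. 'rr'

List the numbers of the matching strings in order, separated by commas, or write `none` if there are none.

1 → no match
2 → no match
3 → match
4 → match
5 → no match
6 → no match
7 → no match
8 → no match
9 → match

3, 4, 9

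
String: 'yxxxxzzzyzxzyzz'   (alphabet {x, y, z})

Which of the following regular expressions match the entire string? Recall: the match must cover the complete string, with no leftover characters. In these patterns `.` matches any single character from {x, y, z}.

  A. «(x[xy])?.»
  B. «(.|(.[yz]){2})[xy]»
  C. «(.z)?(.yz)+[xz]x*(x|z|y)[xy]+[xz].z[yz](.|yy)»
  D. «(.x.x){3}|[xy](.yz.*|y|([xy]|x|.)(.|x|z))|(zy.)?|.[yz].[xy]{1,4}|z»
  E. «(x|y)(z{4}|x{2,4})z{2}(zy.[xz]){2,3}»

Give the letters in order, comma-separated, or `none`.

E

A → no match
B → no match
C → no match
D → no match
E → match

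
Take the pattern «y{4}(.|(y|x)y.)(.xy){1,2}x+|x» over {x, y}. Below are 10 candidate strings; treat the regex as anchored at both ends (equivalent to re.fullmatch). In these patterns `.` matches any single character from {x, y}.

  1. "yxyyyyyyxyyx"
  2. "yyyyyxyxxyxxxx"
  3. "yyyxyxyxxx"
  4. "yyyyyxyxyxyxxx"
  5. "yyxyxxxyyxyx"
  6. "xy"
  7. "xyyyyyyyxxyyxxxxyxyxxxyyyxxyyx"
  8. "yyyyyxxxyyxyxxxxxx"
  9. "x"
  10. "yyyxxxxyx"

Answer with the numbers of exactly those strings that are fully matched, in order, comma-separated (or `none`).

1 → no match
2 → no match
3 → no match
4 → no match
5 → no match
6 → no match — must end with "x"
7 → no match
8 → no match
9 → match
10 → no match

9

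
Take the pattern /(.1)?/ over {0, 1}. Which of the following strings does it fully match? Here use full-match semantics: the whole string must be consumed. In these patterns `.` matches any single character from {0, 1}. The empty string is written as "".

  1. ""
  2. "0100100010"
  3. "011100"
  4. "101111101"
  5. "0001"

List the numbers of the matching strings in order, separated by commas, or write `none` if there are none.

1

1. "" → match
2. "0100100010" → no match
3. "011100" → no match
4. "101111101" → no match
5. "0001" → no match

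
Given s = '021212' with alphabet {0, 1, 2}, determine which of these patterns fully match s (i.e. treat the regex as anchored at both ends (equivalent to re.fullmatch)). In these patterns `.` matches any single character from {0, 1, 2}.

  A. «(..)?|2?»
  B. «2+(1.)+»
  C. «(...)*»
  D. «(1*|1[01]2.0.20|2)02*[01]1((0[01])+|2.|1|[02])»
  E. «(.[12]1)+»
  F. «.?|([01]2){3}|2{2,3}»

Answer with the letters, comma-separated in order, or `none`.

C, F

A → no match
B → no match — must start with '2'
C → match
D → no match
E → no match — must end with '1'
F → match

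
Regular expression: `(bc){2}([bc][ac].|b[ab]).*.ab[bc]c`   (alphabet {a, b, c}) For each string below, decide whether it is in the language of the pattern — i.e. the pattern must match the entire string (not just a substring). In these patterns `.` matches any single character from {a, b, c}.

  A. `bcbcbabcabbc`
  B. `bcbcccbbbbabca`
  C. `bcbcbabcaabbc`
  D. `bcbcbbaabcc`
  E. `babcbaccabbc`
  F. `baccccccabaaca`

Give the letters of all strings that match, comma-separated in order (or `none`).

A, C, D

A → match
B → no match — must end with `c`
C → match
D → match
E → no match — must start with `bc`
F → no match — must start with `bc`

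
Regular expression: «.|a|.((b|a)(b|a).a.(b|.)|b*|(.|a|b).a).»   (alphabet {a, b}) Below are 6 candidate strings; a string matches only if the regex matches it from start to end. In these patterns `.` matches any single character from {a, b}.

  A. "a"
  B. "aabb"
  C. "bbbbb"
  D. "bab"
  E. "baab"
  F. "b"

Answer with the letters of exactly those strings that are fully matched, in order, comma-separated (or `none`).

A, C, F

A. "a" → match
B. "aabb" → no match
C. "bbbbb" → match
D. "bab" → no match
E. "baab" → no match
F. "b" → match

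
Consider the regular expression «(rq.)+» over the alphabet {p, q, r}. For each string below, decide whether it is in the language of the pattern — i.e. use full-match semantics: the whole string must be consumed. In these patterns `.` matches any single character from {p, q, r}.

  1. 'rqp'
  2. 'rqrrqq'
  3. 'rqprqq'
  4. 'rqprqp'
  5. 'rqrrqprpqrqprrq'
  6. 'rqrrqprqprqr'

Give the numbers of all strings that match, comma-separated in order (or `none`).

1, 2, 3, 4, 6

1 → match
2 → match
3 → match
4 → match
5 → no match
6 → match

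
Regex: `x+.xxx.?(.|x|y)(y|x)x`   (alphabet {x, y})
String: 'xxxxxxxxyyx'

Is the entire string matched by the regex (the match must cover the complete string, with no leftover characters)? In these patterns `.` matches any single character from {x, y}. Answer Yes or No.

Yes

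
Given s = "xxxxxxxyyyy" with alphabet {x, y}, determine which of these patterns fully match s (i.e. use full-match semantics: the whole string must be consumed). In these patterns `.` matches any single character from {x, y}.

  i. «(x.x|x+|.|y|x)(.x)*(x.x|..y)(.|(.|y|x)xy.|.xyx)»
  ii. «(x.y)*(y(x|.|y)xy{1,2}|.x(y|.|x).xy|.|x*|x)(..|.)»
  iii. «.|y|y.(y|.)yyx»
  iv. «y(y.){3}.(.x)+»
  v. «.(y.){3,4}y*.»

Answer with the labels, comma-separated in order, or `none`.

i

i → match
ii → no match
iii → no match
iv → no match — must start with "yy"
v → no match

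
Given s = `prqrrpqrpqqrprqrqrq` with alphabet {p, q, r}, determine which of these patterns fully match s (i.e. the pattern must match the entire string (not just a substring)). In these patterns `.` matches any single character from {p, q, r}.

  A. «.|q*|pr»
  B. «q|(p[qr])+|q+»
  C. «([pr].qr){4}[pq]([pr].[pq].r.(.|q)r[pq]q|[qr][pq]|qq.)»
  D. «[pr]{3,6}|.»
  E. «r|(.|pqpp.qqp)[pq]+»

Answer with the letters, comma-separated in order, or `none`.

C

A → no match
B → no match
C → match
D → no match
E → no match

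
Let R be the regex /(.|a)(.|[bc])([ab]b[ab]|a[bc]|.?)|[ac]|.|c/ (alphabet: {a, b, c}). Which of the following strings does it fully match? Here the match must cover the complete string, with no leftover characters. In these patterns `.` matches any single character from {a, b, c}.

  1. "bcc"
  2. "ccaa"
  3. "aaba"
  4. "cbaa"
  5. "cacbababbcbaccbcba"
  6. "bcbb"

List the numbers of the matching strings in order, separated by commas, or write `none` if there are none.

1

1 → match
2 → no match
3 → no match
4 → no match
5 → no match
6 → no match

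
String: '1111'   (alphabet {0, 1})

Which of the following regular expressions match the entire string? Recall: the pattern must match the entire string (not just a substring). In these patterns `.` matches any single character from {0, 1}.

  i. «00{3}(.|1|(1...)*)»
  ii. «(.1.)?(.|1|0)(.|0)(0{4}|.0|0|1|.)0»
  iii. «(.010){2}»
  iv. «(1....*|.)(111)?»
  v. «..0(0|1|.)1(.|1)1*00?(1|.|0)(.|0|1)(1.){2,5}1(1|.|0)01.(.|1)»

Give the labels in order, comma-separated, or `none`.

iv

i → no match — must start with '00'
ii → no match — must end with '0'
iii → no match — must end with '010'
iv → match
v → no match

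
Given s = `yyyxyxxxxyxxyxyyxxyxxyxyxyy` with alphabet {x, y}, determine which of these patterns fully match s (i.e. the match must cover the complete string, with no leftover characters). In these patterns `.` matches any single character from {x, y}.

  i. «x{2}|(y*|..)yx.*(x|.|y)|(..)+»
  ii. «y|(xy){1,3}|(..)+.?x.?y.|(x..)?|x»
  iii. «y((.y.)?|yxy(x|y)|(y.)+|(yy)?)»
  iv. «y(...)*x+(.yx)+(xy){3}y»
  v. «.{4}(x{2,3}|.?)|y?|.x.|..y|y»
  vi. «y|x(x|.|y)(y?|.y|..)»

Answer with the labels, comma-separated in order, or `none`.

i → match
ii → match
iii → no match
iv → match
v → no match
vi → no match

i, ii, iv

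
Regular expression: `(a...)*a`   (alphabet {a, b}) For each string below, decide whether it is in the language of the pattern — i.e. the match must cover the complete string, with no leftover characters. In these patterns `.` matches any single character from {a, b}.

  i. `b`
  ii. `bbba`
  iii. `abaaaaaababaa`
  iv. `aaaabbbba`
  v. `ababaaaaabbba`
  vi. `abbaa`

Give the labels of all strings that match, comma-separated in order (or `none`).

i → no match — must end with `a`
ii → no match
iii → no match
iv → no match
v → match
vi → match

v, vi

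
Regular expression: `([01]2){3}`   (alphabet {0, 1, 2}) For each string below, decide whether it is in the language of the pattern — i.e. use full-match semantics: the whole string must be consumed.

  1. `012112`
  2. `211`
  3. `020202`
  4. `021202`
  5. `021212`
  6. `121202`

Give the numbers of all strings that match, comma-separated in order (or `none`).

1. `012112` → no match
2. `211` → no match — must end with `2`
3. `020202` → match
4. `021202` → match
5. `021212` → match
6. `121202` → match

3, 4, 5, 6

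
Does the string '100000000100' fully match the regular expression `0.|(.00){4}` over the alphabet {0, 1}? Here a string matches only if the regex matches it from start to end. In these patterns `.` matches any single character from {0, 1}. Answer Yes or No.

Yes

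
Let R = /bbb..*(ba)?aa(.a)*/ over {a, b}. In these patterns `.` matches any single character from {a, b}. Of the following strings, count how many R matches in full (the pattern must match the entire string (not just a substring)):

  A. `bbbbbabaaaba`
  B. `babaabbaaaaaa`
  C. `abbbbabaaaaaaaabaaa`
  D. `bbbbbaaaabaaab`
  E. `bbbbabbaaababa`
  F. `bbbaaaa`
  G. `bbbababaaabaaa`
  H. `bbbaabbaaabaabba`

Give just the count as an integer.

A. `bbbbbabaaaba` → match
B → no match — must start with `bbb`
C → no match — must start with `bbb`
D → no match
E → match
F. `bbbaaaa` → match
G → match
H → no match
Total matched: 4

4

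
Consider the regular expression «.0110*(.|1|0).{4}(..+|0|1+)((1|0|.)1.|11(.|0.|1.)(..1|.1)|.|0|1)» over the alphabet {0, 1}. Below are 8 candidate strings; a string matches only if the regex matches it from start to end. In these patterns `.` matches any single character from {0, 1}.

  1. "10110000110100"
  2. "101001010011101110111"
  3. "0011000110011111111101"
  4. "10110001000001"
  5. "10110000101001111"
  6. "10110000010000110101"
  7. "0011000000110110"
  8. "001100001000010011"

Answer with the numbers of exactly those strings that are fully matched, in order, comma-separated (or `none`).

1, 3, 4, 5, 6, 7, 8

1 → match
2 → no match
3 → match
4 → match
5 → match
6 → match
7 → match
8 → match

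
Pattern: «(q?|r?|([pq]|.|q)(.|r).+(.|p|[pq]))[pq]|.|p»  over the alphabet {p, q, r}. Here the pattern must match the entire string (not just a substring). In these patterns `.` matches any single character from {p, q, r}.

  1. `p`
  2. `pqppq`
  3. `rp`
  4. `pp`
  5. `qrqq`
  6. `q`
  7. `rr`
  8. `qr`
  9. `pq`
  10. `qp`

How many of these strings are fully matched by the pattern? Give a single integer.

1. `p` → match
2. `pqppq` → match
3. `rp` → match
4. `pp` → no match
5. `qrqq` → no match
6. `q` → match
7. `rr` → no match
8. `qr` → no match
9. `pq` → no match
10. `qp` → match
Total matched: 5

5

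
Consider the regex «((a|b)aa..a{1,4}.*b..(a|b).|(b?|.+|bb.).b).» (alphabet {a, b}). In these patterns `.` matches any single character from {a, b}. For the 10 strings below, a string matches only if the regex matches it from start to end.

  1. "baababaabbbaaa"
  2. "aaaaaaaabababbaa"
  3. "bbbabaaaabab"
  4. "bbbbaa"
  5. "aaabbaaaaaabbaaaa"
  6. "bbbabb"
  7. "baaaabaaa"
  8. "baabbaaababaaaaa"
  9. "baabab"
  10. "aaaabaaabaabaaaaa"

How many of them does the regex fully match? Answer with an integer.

5

1 → no match
2 → match
3. "bbbabaaaabab" → no match
4. "bbbbaa" → no match
5 → match
6. "bbbabb" → match
7. "baaaabaaa" → no match
8 → match
9. "baabab" → no match
10 → match
Total matched: 5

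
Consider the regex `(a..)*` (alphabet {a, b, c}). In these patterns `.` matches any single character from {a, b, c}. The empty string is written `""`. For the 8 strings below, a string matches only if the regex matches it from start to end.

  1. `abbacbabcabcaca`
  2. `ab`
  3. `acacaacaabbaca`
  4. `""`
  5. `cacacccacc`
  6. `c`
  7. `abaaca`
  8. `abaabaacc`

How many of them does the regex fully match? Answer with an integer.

1 → match
2 → no match
3 → no match
4 → match
5 → no match
6 → no match
7 → match
8 → match
Total matched: 4

4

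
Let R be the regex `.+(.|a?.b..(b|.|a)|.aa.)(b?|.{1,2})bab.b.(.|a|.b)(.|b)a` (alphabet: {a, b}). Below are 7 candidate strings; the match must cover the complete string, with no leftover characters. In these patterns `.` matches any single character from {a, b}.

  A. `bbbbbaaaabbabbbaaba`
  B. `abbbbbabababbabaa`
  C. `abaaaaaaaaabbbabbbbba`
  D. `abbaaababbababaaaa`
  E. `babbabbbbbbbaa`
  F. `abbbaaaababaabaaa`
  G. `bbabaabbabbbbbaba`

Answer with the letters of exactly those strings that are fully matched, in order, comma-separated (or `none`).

A → match
B → match
C → no match
D → match
E → no match
F → no match
G → no match

A, B, D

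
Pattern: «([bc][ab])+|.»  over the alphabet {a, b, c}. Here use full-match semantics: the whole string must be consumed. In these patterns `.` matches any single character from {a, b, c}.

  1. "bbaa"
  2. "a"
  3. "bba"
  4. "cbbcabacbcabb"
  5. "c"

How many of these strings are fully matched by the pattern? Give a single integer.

1. "bbaa" → no match
2. "a" → match
3. "bba" → no match
4 → no match
5. "c" → match
Total matched: 2

2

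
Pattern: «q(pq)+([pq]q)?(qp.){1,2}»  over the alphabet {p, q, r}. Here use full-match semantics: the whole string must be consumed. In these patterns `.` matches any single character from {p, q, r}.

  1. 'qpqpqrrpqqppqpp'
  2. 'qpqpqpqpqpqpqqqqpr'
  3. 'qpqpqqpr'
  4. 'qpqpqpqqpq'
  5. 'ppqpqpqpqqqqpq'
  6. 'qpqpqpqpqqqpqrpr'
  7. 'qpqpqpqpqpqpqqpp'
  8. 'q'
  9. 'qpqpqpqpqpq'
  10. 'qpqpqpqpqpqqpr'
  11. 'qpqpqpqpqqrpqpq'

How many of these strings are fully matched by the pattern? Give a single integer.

5

1 → no match
2 → match
3 → match
4 → match
5 → no match — must start with 'qpq'
6 → no match
7 → match
8 → no match — must start with 'qpq'
9 → no match
10 → match
11 → no match
Total matched: 5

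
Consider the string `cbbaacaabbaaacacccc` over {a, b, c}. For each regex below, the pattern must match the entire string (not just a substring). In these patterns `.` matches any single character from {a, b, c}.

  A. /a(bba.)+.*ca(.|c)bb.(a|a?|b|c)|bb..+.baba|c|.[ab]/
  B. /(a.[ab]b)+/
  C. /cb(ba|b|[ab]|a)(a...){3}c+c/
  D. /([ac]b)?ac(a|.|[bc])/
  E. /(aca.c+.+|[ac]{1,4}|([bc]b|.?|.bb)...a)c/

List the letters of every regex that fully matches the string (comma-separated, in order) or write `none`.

A → no match
B → no match — must start with `a`
C → match
D → no match
E → no match

C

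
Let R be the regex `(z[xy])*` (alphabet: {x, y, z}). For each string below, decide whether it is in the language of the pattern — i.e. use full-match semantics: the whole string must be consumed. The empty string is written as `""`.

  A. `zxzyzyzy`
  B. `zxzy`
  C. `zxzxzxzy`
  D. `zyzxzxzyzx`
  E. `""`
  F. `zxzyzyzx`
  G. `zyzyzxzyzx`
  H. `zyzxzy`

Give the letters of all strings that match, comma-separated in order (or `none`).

A → match
B → match
C → match
D → match
E → match
F → match
G → match
H → match

A, B, C, D, E, F, G, H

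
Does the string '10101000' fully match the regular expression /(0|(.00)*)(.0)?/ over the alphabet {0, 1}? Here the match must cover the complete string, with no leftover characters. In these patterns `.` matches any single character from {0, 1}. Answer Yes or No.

No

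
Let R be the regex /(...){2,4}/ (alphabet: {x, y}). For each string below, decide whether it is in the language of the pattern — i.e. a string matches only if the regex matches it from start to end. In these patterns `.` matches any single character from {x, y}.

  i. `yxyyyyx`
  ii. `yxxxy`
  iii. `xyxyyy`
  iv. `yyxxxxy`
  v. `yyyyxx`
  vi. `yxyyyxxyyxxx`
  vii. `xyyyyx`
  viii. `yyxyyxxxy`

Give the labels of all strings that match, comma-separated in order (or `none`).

iii, v, vi, vii, viii

i → no match
ii → no match
iii → match
iv → no match
v → match
vi → match
vii → match
viii → match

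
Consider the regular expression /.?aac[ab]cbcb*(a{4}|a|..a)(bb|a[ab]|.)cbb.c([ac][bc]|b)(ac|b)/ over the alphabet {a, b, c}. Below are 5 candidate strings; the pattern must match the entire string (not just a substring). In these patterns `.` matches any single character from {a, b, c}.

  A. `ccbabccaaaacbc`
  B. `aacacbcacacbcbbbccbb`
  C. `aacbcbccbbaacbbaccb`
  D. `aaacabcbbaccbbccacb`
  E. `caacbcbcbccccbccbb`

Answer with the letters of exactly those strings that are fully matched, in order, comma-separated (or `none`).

A → no match
B → no match
C → no match
D → no match
E → no match

none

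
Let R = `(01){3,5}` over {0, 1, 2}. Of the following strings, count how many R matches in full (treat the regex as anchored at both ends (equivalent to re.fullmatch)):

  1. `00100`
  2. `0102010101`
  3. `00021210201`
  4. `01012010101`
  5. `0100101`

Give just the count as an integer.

0

1 → no match — must start with `01`
2 → no match
3 → no match — must start with `01`
4 → no match
5 → no match
Total matched: 0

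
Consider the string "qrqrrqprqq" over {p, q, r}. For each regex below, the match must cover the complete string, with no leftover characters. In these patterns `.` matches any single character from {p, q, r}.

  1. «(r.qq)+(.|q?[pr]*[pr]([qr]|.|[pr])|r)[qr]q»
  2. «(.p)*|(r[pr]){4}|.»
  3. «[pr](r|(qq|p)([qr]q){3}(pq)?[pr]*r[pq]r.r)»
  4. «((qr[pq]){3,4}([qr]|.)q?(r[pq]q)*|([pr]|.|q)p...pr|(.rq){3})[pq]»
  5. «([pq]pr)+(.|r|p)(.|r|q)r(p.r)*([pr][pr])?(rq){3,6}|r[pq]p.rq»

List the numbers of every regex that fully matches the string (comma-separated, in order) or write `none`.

1 → no match — must start with "r"
2 → no match
3 → no match — must end with "r"
4 → match
5 → no match — must end with "rq"

4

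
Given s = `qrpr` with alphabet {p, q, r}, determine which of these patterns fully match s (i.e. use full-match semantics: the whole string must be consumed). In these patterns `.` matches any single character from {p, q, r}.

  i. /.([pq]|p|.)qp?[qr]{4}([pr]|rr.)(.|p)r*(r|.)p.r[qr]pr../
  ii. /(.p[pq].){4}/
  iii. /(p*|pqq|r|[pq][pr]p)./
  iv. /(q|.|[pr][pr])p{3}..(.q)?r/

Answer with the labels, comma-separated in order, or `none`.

i → no match
ii → no match
iii → match
iv → no match

iii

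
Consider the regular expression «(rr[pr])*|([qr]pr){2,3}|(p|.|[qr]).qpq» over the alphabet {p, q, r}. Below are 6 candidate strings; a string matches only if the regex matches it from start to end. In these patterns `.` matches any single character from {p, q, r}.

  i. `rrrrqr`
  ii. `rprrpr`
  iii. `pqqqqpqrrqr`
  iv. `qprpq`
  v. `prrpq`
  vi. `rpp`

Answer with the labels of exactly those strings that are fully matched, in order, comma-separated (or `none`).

i. `rrrrqr` → no match
ii. `rprrpr` → match
iii. `pqqqqpqrrqr` → no match
iv. `qprpq` → no match
v. `prrpq` → no match
vi. `rpp` → no match

ii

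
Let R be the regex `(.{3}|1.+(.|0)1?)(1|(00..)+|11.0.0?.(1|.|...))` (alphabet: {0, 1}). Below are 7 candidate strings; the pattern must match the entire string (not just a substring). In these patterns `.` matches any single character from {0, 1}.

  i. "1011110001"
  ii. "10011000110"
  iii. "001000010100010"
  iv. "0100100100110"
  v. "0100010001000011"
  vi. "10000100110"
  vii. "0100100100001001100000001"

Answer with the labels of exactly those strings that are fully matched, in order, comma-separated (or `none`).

i → match
ii → no match
iii → no match
iv → no match
v → no match
vi → no match
vii → no match

i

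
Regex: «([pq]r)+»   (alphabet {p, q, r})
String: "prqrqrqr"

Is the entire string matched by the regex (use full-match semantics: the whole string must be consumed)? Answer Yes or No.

Yes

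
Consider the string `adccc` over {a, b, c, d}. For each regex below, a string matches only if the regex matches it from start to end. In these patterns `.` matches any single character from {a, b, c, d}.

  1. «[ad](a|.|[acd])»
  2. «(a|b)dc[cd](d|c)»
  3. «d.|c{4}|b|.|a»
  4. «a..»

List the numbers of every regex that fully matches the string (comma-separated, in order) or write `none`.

2

1 → no match
2 → match
3 → no match
4 → no match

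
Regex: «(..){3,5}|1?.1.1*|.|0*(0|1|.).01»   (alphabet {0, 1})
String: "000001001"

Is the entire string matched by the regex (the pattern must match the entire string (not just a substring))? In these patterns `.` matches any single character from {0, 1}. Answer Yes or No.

Yes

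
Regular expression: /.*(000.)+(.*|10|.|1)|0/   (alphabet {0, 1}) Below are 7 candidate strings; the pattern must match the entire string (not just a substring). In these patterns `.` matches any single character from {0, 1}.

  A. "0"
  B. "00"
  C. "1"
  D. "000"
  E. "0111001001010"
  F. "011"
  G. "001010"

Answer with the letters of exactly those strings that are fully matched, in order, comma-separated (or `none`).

A → match
B → no match
C → no match
D → no match
E → no match
F → no match
G → no match

A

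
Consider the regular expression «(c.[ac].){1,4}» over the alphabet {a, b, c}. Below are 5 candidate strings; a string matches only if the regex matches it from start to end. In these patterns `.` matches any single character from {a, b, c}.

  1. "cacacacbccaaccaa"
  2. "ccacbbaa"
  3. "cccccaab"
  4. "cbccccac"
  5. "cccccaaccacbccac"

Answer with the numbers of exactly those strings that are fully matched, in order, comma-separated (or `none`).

1 → match
2 → no match
3 → match
4 → match
5 → match

1, 3, 4, 5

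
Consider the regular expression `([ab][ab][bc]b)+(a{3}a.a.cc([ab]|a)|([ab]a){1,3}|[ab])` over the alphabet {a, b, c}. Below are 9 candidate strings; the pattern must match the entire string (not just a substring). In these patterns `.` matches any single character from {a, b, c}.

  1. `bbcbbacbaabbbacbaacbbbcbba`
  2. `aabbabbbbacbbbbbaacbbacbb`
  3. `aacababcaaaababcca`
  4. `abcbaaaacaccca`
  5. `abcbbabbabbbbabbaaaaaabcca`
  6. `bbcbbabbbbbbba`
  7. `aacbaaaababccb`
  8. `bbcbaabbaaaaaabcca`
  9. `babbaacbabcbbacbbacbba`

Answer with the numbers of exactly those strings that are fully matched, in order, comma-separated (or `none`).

1, 2, 4, 5, 6, 7, 8, 9

1 → match
2 → match
3 → no match
4 → match
5 → match
6 → match
7 → match
8 → match
9 → match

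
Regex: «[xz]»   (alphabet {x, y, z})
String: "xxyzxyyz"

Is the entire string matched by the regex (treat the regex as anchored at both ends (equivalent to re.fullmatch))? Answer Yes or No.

No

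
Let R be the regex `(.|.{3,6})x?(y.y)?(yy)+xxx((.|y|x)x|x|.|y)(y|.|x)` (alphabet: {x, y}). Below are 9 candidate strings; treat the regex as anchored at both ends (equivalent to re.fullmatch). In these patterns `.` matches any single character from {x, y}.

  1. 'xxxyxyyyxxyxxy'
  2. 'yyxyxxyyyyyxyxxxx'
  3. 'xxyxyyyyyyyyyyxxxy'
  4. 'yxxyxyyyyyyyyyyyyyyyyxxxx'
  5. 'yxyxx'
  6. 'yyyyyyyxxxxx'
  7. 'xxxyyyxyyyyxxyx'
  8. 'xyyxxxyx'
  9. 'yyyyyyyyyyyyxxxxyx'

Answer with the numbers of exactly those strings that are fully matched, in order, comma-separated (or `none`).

6, 8

1 → no match
2 → no match
3 → no match
4 → no match
5. 'yxyxx' → no match
6. 'yyyyyyyxxxxx' → match
7 → no match
8. 'xyyxxxyx' → match
9 → no match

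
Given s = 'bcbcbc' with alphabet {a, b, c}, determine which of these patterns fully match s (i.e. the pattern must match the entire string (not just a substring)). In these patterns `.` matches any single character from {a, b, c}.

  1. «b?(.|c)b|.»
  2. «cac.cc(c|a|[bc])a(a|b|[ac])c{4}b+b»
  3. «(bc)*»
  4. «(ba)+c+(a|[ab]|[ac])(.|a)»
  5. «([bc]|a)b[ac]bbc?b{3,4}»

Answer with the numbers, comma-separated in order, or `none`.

1 → no match
2 → no match — must start with 'cac'
3 → match
4 → no match — must start with 'ba'
5 → no match — must end with 'b'

3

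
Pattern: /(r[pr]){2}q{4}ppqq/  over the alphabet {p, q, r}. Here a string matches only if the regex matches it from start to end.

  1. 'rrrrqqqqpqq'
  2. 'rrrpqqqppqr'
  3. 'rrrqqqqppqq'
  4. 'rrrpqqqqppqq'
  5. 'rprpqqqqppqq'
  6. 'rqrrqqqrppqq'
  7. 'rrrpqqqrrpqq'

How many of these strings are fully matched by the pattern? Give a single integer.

2

1. 'rrrrqqqqpqq' → no match — must end with 'qppqq'
2. 'rrrpqqqppqr' → no match — must end with 'qppqq'
3. 'rrrqqqqppqq' → no match
4. 'rrrpqqqqppqq' → match
5. 'rprpqqqqppqq' → match
6. 'rqrrqqqrppqq' → no match — must end with 'qppqq'
7. 'rrrpqqqrrpqq' → no match — must end with 'qppqq'
Total matched: 2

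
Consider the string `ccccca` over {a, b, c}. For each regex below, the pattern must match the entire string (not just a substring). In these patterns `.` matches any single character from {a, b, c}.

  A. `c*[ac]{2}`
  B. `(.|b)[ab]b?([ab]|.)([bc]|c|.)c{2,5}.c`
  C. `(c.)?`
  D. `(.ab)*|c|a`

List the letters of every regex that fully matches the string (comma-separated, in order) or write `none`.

A

A → match
B → no match — must end with `c`
C → no match
D → no match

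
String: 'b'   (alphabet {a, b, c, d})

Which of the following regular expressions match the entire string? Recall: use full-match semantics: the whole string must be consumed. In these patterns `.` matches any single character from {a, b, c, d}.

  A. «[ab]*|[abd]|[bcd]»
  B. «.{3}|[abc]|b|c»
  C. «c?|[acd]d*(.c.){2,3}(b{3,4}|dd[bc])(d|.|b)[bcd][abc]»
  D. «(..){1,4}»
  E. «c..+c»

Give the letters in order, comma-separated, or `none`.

A, B

A → match
B → match
C → no match
D → no match
E → no match — must start with 'c'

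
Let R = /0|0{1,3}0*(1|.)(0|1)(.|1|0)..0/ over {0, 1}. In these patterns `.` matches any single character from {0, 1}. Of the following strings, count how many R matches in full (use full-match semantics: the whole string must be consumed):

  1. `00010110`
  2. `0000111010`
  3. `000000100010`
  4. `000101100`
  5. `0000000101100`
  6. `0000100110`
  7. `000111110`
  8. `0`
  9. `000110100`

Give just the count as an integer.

1 → match
2 → match
3 → match
4 → match
5 → match
6 → match
7 → match
8 → match
9 → match
Total matched: 9

9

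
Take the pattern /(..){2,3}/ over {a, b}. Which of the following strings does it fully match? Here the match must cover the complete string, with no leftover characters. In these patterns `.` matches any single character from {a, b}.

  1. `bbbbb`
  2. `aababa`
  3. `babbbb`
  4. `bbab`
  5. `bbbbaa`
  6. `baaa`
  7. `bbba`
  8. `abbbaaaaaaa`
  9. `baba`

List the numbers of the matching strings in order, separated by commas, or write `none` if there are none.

2, 3, 4, 5, 6, 7, 9

1 → no match
2 → match
3 → match
4 → match
5 → match
6 → match
7 → match
8 → no match
9 → match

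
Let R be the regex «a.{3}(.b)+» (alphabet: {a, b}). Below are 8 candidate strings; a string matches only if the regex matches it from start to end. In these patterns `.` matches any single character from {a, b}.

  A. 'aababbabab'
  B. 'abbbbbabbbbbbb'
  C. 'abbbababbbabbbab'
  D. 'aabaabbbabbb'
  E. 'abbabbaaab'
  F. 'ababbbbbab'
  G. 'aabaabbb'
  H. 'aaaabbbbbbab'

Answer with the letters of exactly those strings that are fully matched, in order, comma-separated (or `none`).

A, B, C, D, F, G, H

A → match
B → match
C → match
D → match
E → no match
F → match
G → match
H → match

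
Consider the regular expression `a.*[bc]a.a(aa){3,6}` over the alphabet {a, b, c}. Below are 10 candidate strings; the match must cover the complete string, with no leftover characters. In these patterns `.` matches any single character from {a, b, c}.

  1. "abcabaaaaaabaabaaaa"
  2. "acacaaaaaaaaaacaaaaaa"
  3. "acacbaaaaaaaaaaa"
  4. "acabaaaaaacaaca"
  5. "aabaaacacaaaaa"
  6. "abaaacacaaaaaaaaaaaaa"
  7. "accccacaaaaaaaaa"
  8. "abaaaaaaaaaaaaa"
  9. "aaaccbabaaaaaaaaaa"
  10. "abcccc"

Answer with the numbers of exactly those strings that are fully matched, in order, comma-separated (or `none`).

1 → no match
2 → no match
3 → match
4 → no match — must end with "aa"
5 → no match
6 → match
7 → match
8 → match
9 → no match
10. "abcccc" → no match — must end with "aa"

3, 6, 7, 8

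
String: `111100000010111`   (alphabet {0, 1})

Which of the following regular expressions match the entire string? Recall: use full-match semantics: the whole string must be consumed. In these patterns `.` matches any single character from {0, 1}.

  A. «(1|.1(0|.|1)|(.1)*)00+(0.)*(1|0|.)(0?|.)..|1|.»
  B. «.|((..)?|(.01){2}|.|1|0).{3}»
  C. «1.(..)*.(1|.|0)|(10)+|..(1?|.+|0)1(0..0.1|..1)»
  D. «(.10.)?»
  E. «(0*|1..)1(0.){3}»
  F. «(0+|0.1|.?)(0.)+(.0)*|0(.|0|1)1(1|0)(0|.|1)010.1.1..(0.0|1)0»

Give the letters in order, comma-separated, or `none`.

A

A → match
B → no match
C → no match
D → no match
E → no match
F → no match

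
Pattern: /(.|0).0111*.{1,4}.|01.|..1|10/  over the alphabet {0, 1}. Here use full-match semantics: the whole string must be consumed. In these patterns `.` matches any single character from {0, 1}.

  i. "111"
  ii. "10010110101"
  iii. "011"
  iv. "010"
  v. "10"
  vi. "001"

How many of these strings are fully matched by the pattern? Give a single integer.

i → match
ii → no match
iii → match
iv → match
v → match
vi → match
Total matched: 5

5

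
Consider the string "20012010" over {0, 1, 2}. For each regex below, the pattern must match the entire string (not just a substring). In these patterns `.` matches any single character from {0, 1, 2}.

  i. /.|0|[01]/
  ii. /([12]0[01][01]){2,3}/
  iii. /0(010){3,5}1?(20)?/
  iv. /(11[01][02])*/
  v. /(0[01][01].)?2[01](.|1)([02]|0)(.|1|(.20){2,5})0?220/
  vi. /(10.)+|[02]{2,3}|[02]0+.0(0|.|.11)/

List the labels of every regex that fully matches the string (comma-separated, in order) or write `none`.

i → no match
ii → match
iii → no match — must start with "0010"
iv → no match
v → no match — must end with "220"
vi → no match

ii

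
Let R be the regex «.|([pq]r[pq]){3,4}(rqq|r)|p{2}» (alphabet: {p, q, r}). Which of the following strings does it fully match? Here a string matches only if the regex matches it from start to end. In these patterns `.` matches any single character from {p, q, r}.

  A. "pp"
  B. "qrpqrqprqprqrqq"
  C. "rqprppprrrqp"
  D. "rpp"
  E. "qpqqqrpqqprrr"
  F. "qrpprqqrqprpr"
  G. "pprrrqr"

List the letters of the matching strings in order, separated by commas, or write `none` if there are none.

A, B, F

A. "pp" → match
B → match
C. "rqprppprrrqp" → no match
D. "rpp" → no match
E → no match
F → match
G. "pprrrqr" → no match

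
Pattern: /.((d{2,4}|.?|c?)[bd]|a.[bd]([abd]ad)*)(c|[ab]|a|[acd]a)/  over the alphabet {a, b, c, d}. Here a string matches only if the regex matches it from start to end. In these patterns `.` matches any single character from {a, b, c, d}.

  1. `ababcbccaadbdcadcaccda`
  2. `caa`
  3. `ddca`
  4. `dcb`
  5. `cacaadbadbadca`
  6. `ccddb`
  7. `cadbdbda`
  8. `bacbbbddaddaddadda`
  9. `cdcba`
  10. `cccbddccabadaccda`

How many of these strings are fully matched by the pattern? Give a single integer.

1 → no match
2 → no match
3 → match
4 → no match
5 → no match
6 → no match
7 → no match
8 → no match
9 → no match
10 → no match
Total matched: 1

1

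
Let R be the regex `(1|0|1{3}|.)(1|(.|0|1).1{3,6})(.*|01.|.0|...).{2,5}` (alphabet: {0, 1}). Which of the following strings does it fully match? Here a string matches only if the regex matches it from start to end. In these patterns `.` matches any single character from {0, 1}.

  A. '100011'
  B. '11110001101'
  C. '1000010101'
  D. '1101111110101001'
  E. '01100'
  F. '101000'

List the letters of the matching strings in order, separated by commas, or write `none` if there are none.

A → no match
B → match
C → no match
D → match
E → match
F → no match

B, D, E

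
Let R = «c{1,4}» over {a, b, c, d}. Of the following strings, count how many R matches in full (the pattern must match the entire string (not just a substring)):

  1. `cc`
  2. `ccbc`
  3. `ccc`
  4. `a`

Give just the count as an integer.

1. `cc` → match
2. `ccbc` → no match
3. `ccc` → match
4. `a` → no match — must start with `c`
Total matched: 2

2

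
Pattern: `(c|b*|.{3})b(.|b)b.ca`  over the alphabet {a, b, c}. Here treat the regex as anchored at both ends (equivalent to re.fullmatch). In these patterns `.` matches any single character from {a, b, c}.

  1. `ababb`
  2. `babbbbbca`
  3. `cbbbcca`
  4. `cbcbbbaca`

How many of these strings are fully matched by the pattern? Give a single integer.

3

1. `ababb` → no match — must end with `ca`
2. `babbbbbca` → match
3. `cbbbcca` → match
4. `cbcbbbaca` → match
Total matched: 3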